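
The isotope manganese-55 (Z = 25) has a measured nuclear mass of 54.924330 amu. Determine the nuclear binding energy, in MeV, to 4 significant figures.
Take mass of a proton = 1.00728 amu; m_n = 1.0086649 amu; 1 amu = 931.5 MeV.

Z = 25, so N = A − Z = 55 − 25 = 30.
Σm = 25·m_p + 30·m_n = 25.18200 + 30.2599470 = 55.4419470 amu
Δm = 55.4419470 − 54.924330 = 0.5176170 amu
E_B = 0.5176170 × 931.5 = 482.160 MeV

482.2 MeV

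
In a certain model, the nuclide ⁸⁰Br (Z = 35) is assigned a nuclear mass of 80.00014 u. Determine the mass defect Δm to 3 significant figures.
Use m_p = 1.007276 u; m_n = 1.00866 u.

0.644 u

With 35 protons and 45 neutrons (A = 80):
Mass of separated nucleons = 35(1.007276) + 45(1.00866) = 35.254660 + 45.38970 = 80.644360 u
Mass defect Δm = 80.644360 − 80.00014 = 0.644220 u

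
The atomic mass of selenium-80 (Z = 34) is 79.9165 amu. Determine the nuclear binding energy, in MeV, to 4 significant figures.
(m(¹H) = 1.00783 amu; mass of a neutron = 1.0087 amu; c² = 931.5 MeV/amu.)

698.6 MeV

Z = 34, so N = A − Z = 80 − 34 = 46.
Σm = 34·m(¹H) + 46·m_n = 34.26622 + 46.4002 = 80.66642 amu
Δm = 80.66642 − 79.9165 = 0.74992 amu
Binding energy = Δm·c² = 0.74992 × 931.5 MeV/amu = 698.550 MeV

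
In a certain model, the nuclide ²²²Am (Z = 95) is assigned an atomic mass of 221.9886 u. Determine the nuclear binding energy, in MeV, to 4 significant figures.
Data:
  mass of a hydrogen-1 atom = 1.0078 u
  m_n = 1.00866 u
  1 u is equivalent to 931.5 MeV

1725 MeV

With 95 protons and 127 neutrons (A = 222):
Mass of separated nucleons = 95(1.0078) + 127(1.00866) = 95.7410 + 128.09982 = 223.84082 u
Mass defect Δm = 223.84082 − 221.9886 = 1.85222 u
E_B = 1.85222 × 931.5 = 1725.34 MeV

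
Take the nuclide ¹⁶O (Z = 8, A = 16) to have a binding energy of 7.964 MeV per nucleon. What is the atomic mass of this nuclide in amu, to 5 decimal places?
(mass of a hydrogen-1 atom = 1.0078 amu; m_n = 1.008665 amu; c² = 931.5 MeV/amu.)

Total binding energy = 16 × 7.964 = 127.424 MeV
Mass defect = 127.424 MeV / (931.5 MeV/amu) = 0.1367944 amu
Constituent mass = 8(1.0078) + 8(1.008665) = 16.131720 amu
Atomic mass = 16.131720 − 0.1367944 = 15.9949256 amu ≈ 15.99493 amu (to 5 decimal places)

15.99493 amu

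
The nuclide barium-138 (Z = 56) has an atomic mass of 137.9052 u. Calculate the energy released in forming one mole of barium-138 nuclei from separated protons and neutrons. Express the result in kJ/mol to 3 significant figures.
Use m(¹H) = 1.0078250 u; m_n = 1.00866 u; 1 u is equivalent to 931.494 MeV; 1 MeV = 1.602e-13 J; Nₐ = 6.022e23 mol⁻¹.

1.12e+11 kJ/mol

The nucleus contains 56 protons and 138 − 56 = 82 neutrons.
Total constituent mass: 56 × 1.0078250 + 82 × 1.00866 = 139.1483200 u
Mass defect Δm = 139.1483200 − 137.9052 = 1.2431200 u
Binding energy = Δm·c² = 1.2431200 × 931.494 MeV/u = 1157.96 MeV
Per nucleus in joules: 1157.96 MeV × 1.602e-13 J/MeV = 1.8551e-10 J
Per mole: 1.8551e-10 J × 6.022e23 mol⁻¹ = 1.1171e+14 J/mol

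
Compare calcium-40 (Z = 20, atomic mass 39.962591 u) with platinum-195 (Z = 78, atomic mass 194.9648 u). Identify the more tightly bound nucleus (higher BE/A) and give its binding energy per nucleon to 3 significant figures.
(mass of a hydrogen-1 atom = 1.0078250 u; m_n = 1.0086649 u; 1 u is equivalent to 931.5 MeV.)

calcium-40; 8.55 MeV/nucleon

calcium-40: Σm = 20(1.0078250) + 20(1.0086649) = 40.3297980 u; Δm = 0.3672070 u; E_B = 342.05 MeV; E_B/A = 8.551 MeV
platinum-195: Σm = 78(1.0078250) + 117(1.0086649) = 196.6241433 u; Δm = 1.6593433 u; E_B = 1545.7 MeV; E_B/A = 7.927 MeV
calcium-40 has the higher binding energy per nucleon, so it is the more tightly bound nucleus.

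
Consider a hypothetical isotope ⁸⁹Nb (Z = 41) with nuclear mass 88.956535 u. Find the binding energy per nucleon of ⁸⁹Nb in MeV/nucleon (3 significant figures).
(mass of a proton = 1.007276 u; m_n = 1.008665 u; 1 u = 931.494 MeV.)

With 41 protons and 48 neutrons (A = 89):
Mass of separated nucleons = 41(1.007276) + 48(1.008665) = 41.298316 + 48.415920 = 89.714236 u
Δm = 89.714236 − 88.956535 = 0.757701 u
Binding energy = Δm·c² = 0.757701 × 931.494 MeV/u = 705.794 MeV
BE/A = 705.794 MeV / 89 = 7.930 MeV/nucleon

7.93 MeV/nucleon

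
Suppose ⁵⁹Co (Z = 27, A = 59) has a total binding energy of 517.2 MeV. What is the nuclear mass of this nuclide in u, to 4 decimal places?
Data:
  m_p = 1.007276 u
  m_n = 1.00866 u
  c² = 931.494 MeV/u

58.9183 u

Mass defect = 517.2 MeV / (931.494 MeV/u) = 0.555237 u
Constituent mass = 27(1.007276) + 32(1.00866) = 59.473572 u
Nuclear mass = 59.473572 − 0.555237 = 58.918335 u ≈ 58.9183 u (to 4 decimal places)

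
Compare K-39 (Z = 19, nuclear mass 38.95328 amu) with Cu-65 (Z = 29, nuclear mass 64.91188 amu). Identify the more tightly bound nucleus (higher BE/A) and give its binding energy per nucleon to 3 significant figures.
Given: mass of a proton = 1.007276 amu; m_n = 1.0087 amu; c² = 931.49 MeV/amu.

Cu-65; 8.77 MeV/nucleon

K-39: Σm = 19(1.007276) + 20(1.0087) = 39.312244 amu; Δm = 0.358964 amu; E_B = 334.37 MeV; E_B/A = 8.574 MeV
Cu-65: Σm = 29(1.007276) + 36(1.0087) = 65.524204 amu; Δm = 0.612324 amu; E_B = 570.374 MeV; E_B/A = 8.77498 MeV
Cu-65 has the higher binding energy per nucleon, so it is the more tightly bound nucleus.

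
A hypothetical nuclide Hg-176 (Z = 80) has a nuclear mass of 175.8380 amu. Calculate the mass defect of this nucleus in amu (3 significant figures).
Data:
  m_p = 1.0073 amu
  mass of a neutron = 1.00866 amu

Z = 80, so N = A − Z = 176 − 80 = 96.
Total constituent mass: 80 × 1.0073 + 96 × 1.00866 = 177.41536 amu
Δm = 177.41536 − 175.8380 = 1.57736 amu

1.58 amu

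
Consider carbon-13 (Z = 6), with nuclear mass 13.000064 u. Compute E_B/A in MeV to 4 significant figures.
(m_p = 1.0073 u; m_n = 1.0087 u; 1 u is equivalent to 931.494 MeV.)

Z = 6, so N = A − Z = 13 − 6 = 7.
Total constituent mass: 6 × 1.0073 + 7 × 1.0087 = 13.1047 u
Δm = 13.1047 − 13.000064 = 0.104636 u
Converting to energy: 0.104636 u × 931.494 MeV/u = 97.4678 MeV
Per nucleon: 97.4678 / 13 = 7.498 MeV

7.498 MeV/nucleon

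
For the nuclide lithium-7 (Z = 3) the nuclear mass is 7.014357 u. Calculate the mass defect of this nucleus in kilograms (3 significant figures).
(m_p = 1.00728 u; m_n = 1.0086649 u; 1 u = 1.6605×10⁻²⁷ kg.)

The nucleus contains 3 protons and 7 − 3 = 4 neutrons.
Mass of separated nucleons = 3(1.00728) + 4(1.0086649) = 3.02184 + 4.0346596 = 7.0564996 u
The mass defect is 7.0564996 − 7.014357 = 0.0421426 u.
In SI units: 0.0421426 u × 1.6605×10⁻²⁷ kg/u = 6.9978e-29 kg

7.00e-29 kg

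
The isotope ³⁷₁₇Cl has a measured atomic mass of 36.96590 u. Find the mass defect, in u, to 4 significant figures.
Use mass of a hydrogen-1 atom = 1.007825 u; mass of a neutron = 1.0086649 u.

Σm = 17·m(¹H) + 20·m_n = 17.133025 + 20.1732980 = 37.3063230 u
The mass defect is 37.3063230 − 36.96590 = 0.3404230 u.

0.3404 u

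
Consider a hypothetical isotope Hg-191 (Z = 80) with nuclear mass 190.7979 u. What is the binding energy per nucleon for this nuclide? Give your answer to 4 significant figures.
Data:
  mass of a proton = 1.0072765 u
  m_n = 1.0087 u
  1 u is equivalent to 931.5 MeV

8.534 MeV/nucleon

Z = 80, so N = A − Z = 191 − 80 = 111.
Σm = 80·m_p + 111·m_n = 80.5821200 + 111.9657 = 192.5478200 u
The mass defect is 192.5478200 − 190.7979 = 1.7499200 u.
Binding energy = Δm·c² = 1.7499200 × 931.5 MeV/u = 1630.05 MeV
BE/A = 1630.05 MeV / 191 = 8.534 MeV/nucleon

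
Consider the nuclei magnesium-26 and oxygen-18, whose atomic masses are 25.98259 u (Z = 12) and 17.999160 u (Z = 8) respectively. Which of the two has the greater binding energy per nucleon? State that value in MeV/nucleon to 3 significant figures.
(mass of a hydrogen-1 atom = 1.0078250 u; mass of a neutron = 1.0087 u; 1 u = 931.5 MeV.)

magnesium-26; 8.35 MeV/nucleon

magnesium-26: Σm = 12(1.0078250) + 14(1.0087) = 26.2157000 u; Δm = 0.2331100 u; E_B = 217.14 MeV; E_B/A = 8.352 MeV
oxygen-18: Σm = 8(1.0078250) + 10(1.0087) = 18.1496000 u; Δm = 0.1504400 u; E_B = 140.13 MeV; E_B/A = 7.785 MeV
magnesium-26 has the higher binding energy per nucleon, so it is the more tightly bound nucleus.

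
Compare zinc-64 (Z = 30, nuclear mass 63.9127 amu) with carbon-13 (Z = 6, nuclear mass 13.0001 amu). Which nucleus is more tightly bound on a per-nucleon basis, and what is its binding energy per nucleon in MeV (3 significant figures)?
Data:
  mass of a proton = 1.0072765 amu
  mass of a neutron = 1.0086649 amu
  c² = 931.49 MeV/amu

zinc-64; 8.74 MeV/nucleon

zinc-64: Σm = 30(1.0072765) + 34(1.0086649) = 64.5129016 amu; Δm = 0.6002016 amu; E_B = 559.08 MeV; E_B/A = 8.736 MeV
carbon-13: Σm = 6(1.0072765) + 7(1.0086649) = 13.1043133 amu; Δm = 0.1042133 amu; E_B = 97.074 MeV; E_B/A = 7.467 MeV
zinc-64 has the higher binding energy per nucleon, so it is the more tightly bound nucleus.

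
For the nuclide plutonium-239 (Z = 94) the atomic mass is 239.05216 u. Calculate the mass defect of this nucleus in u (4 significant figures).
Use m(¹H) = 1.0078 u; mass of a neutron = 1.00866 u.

1.937 u

The nucleus contains 94 protons and 239 − 94 = 145 neutrons.
Total constituent mass: 94 × 1.0078 + 145 × 1.00866 = 240.98890 u
Δm = 240.98890 − 239.05216 = 1.93674 u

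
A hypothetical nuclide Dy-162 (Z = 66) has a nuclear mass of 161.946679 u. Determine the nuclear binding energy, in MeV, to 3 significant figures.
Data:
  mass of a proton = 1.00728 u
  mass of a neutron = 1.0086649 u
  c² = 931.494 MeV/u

The nucleus contains 66 protons and 162 − 66 = 96 neutrons.
Σm = 66·m_p + 96·m_n = 66.48048 + 96.8318304 = 163.3123104 u
Mass defect Δm = 163.3123104 − 161.946679 = 1.3656314 u
Converting to energy: 1.3656314 u × 931.494 MeV/u = 1272.08 MeV

1270 MeV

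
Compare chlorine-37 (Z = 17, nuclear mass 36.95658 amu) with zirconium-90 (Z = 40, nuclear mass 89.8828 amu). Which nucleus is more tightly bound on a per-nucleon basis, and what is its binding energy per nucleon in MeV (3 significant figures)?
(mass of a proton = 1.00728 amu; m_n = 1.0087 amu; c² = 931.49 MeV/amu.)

zirconium-90; 8.73 MeV/nucleon

chlorine-37: Σm = 17(1.00728) + 20(1.0087) = 37.29776 amu; Δm = 0.34118 amu; E_B = 317.81 MeV; E_B/A = 8.589 MeV
zirconium-90: Σm = 40(1.00728) + 50(1.0087) = 90.72620 amu; Δm = 0.84340 amu; E_B = 785.62 MeV; E_B/A = 8.729 MeV
zirconium-90 has the higher binding energy per nucleon, so it is the more tightly bound nucleus.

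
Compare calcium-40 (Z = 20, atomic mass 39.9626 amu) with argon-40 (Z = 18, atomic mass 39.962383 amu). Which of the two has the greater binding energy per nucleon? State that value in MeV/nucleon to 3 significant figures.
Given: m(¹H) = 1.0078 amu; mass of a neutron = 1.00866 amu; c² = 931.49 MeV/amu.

calcium-40: Σm = 20(1.0078) + 20(1.00866) = 40.32920 amu; Δm = 0.36660 amu; E_B = 341.48 MeV; E_B/A = 8.537 MeV
argon-40: Σm = 18(1.0078) + 22(1.00866) = 40.33092 amu; Δm = 0.368537 amu; E_B = 343.29 MeV; E_B/A = 8.582 MeV
argon-40 has the higher binding energy per nucleon, so it is the more tightly bound nucleus.

argon-40; 8.58 MeV/nucleon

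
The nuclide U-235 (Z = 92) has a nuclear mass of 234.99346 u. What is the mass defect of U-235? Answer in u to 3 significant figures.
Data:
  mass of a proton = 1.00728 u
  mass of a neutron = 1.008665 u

1.92 u

Total constituent mass: 92 × 1.00728 + 143 × 1.008665 = 236.908855 u
The mass defect is 236.908855 − 234.99346 = 1.915395 u.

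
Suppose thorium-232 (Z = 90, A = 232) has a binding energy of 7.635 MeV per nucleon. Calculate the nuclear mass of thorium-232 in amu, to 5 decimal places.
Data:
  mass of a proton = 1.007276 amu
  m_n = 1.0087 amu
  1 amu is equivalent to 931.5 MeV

Total binding energy = 232 × 7.635 = 1771.320 MeV
Mass defect = 1771.320 MeV / (931.5 MeV/amu) = 1.9015781 amu
Constituent mass = 90(1.007276) + 142(1.0087) = 233.890240 amu
Nuclear mass = 233.890240 − 1.9015781 = 231.9886619 amu ≈ 231.98866 amu (to 5 decimal places)

231.98866 amu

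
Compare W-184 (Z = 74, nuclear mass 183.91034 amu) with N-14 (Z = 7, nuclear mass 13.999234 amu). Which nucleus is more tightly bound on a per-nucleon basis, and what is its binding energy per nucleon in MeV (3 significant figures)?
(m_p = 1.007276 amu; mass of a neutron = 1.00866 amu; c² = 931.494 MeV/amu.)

W-184; 8.00 MeV/nucleon

W-184: Σm = 74(1.007276) + 110(1.00866) = 185.491024 amu; Δm = 1.580684 amu; E_B = 1472.4 MeV; E_B/A = 8.002 MeV
N-14: Σm = 7(1.007276) + 7(1.00866) = 14.111552 amu; Δm = 0.112318 amu; E_B = 104.62 MeV; E_B/A = 7.473 MeV
W-184 has the higher binding energy per nucleon, so it is the more tightly bound nucleus.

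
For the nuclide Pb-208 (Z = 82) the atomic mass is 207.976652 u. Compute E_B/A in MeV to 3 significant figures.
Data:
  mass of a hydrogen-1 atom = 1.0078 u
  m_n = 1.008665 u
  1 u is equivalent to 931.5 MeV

The nucleus contains 82 protons and 208 − 82 = 126 neutrons.
Mass of separated nucleons = 82(1.0078) + 126(1.008665) = 82.6396 + 127.091790 = 209.731390 u
The mass defect is 209.731390 − 207.976652 = 1.754738 u.
Converting to energy: 1.754738 u × 931.5 MeV/u = 1634.54 MeV
BE/A = 1634.54 MeV / 208 = 7.858 MeV/nucleon

7.86 MeV/nucleon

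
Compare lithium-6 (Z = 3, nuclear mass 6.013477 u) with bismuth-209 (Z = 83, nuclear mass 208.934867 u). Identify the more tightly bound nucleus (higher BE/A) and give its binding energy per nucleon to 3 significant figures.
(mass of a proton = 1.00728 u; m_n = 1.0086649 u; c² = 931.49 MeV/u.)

lithium-6: Σm = 3(1.00728) + 3(1.0086649) = 6.0478347 u; Δm = 0.0343577 u; E_B = 32.004 MeV; E_B/A = 5.334 MeV
bismuth-209: Σm = 83(1.00728) + 126(1.0086649) = 210.6960174 u; Δm = 1.7611504 u; E_B = 1640.5 MeV; E_B/A = 7.849 MeV
bismuth-209 has the higher binding energy per nucleon, so it is the more tightly bound nucleus.

bismuth-209; 7.85 MeV/nucleon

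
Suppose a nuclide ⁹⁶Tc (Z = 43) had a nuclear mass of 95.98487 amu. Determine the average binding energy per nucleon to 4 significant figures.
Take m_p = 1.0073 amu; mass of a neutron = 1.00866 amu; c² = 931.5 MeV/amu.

The nucleus contains 43 protons and 96 − 43 = 53 neutrons.
Total constituent mass: 43 × 1.0073 + 53 × 1.00866 = 96.77288 amu
Mass defect Δm = 96.77288 − 95.98487 = 0.78801 amu
Converting to energy: 0.78801 amu × 931.5 MeV/amu = 734.031 MeV
Per nucleon: 734.031 / 96 = 7.646 MeV

7.646 MeV/nucleon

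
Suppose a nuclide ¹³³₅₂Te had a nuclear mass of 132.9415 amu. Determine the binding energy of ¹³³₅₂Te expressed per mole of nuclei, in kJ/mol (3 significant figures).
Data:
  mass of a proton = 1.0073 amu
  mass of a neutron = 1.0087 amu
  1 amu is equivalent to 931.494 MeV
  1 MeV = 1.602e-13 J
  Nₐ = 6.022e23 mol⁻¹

1.03e+11 kJ/mol

With 52 protons and 81 neutrons (A = 133):
Total constituent mass: 52 × 1.0073 + 81 × 1.0087 = 134.0843 amu
Mass defect Δm = 134.0843 − 132.9415 = 1.1428 amu
E_B = 1.1428 × 931.494 = 1064.51 MeV
Per nucleus in joules: 1064.51 MeV × 1.602e-13 J/MeV = 1.7053e-10 J
Per mole: 1.7053e-10 J × 6.022e23 mol⁻¹ = 1.0269e+14 J/mol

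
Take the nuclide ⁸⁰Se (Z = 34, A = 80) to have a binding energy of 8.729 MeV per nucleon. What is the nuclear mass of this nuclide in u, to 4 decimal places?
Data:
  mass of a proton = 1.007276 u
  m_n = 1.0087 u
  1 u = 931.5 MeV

Total binding energy = 80 × 8.729 = 698.320 MeV
Mass defect = 698.320 MeV / (931.5 MeV/u) = 0.749673 u
Constituent mass = 34(1.007276) + 46(1.0087) = 80.647584 u
Nuclear mass = 80.647584 − 0.749673 = 79.897911 u ≈ 79.8979 u (to 4 decimal places)

79.8979 u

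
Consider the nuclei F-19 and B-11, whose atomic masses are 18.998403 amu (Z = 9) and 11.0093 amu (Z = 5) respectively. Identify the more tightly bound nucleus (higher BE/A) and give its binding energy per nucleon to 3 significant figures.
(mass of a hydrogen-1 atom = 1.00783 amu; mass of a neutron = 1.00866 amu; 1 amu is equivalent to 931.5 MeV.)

F-19; 7.78 MeV/nucleon

F-19: Σm = 9(1.00783) + 10(1.00866) = 19.15707 amu; Δm = 0.158667 amu; E_B = 147.80 MeV; E_B/A = 7.779 MeV
B-11: Σm = 5(1.00783) + 6(1.00866) = 11.09111 amu; Δm = 0.08181 amu; E_B = 76.206 MeV; E_B/A = 6.928 MeV
F-19 has the higher binding energy per nucleon, so it is the more tightly bound nucleus.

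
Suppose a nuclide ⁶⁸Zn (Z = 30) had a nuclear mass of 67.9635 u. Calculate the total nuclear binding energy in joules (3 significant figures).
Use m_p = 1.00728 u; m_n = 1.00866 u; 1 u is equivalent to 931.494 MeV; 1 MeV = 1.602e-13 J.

With 30 protons and 38 neutrons (A = 68):
Mass of separated nucleons = 30(1.00728) + 38(1.00866) = 30.21840 + 38.32908 = 68.54748 u
Mass defect Δm = 68.54748 − 67.9635 = 0.58398 u
E_B = 0.58398 × 931.494 = 543.974 MeV
In joules: 543.974 MeV × 1.602e-13 J/MeV = 8.7145e-11 J

8.71e-11 J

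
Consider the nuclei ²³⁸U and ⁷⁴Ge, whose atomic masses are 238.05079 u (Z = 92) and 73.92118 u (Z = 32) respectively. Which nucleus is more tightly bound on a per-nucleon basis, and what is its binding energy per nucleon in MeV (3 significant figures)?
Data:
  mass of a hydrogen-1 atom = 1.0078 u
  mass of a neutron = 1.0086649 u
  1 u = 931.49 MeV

⁷⁴Ge; 8.72 MeV/nucleon

²³⁸U: Σm = 92(1.0078) + 146(1.0086649) = 239.9826754 u; Δm = 1.9318854 u; E_B = 1799.5 MeV; E_B/A = 7.561 MeV
⁷⁴Ge: Σm = 32(1.0078) + 42(1.0086649) = 74.6135258 u; Δm = 0.6923458 u; E_B = 644.91 MeV; E_B/A = 8.715 MeV
⁷⁴Ge has the higher binding energy per nucleon, so it is the more tightly bound nucleus.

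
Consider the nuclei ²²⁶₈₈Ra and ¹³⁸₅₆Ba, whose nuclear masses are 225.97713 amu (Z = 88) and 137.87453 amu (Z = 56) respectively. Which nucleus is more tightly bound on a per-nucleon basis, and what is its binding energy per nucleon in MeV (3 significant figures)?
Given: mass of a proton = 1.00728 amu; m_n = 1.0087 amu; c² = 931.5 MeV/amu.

²²⁶₈₈Ra: Σm = 88(1.00728) + 138(1.0087) = 227.84124 amu; Δm = 1.86411 amu; E_B = 1736.4 MeV; E_B/A = 7.683 MeV
¹³⁸₅₆Ba: Σm = 56(1.00728) + 82(1.0087) = 139.12108 amu; Δm = 1.24655 amu; E_B = 1161.2 MeV; E_B/A = 8.414 MeV
¹³⁸₅₆Ba has the higher binding energy per nucleon, so it is the more tightly bound nucleus.

¹³⁸₅₆Ba; 8.41 MeV/nucleon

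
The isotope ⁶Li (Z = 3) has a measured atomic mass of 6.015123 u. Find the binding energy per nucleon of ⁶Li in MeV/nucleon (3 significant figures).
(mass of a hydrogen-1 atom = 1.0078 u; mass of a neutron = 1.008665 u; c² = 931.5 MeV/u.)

5.32 MeV/nucleon

The nucleus contains 3 protons and 6 − 3 = 3 neutrons.
Total constituent mass: 3 × 1.0078 + 3 × 1.008665 = 6.049395 u
Mass defect Δm = 6.049395 − 6.015123 = 0.034272 u
Binding energy = Δm·c² = 0.034272 × 931.5 MeV/u = 31.9244 MeV
Per nucleon: 31.9244 / 6 = 5.321 MeV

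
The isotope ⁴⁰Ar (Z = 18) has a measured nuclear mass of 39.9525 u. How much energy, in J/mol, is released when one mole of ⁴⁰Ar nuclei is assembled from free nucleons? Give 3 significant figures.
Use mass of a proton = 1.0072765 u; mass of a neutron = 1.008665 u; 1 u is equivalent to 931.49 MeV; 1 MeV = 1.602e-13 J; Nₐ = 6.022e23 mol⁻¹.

3.32e+13 J/mol

With 18 protons and 22 neutrons (A = 40):
Σm = 18·m_p + 22·m_n = 18.1309770 + 22.190630 = 40.3216070 u
The mass defect is 40.3216070 − 39.9525 = 0.3691070 u.
Converting to energy: 0.3691070 u × 931.49 MeV/u = 343.819 MeV
Per nucleus in joules: 343.819 MeV × 1.602e-13 J/MeV = 5.5080e-11 J
Per mole: 5.5080e-11 J × 6.022e23 mol⁻¹ = 3.3169e+13 J/mol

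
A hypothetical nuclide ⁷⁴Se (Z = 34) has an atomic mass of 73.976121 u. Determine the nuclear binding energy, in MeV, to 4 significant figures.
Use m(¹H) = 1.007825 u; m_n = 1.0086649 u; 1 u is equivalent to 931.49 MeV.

Z = 34, so N = A − Z = 74 − 34 = 40.
Mass of separated nucleons = 34(1.007825) + 40(1.0086649) = 34.266050 + 40.3465960 = 74.6126460 u
Δm = 74.6126460 − 73.976121 = 0.6365250 u
Binding energy = Δm·c² = 0.6365250 × 931.49 MeV/u = 592.917 MeV

592.9 MeV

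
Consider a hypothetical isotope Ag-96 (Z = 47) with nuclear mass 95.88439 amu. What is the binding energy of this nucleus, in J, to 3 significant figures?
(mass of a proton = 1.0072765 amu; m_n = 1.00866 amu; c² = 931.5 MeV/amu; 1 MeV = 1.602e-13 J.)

1.32e-10 J

Z = 47, so N = A − Z = 96 − 47 = 49.
Mass of separated nucleons = 47(1.0072765) + 49(1.00866) = 47.3419955 + 49.42434 = 96.7663355 amu
Δm = 96.7663355 − 95.88439 = 0.8819455 amu
Converting to energy: 0.8819455 amu × 931.5 MeV/amu = 821.532 MeV
In joules: 821.532 MeV × 1.602e-13 J/MeV = 1.3161e-10 J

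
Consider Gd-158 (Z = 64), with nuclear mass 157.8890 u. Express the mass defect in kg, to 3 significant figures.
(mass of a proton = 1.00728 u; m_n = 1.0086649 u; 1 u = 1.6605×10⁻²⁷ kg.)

2.31e-27 kg

Σm = 64·m_p + 94·m_n = 64.46592 + 94.8145006 = 159.2804206 u
The mass defect is 159.2804206 − 157.8890 = 1.3914206 u.
In SI units: 1.3914206 u × 1.6605×10⁻²⁷ kg/u = 2.3105e-27 kg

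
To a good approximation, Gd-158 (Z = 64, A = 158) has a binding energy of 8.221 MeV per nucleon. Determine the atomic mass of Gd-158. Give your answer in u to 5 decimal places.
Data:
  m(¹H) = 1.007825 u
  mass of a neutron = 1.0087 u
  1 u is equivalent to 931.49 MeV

157.92415 u

Total binding energy = 158 × 8.221 = 1298.918 MeV
Mass defect = 1298.918 MeV / (931.49 MeV/u) = 1.3944519 u
Constituent mass = 64(1.007825) + 94(1.0087) = 159.318600 u
Atomic mass = 159.318600 − 1.3944519 = 157.9241481 u ≈ 157.92415 u (to 5 decimal places)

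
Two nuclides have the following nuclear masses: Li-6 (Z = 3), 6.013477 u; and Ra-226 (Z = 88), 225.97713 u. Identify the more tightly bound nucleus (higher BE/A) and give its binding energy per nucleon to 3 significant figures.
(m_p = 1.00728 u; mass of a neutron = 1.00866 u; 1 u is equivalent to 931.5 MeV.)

Li-6: Σm = 3(1.00728) + 3(1.00866) = 6.04782 u; Δm = 0.034343 u; E_B = 31.991 MeV; E_B/A = 5.332 MeV
Ra-226: Σm = 88(1.00728) + 138(1.00866) = 227.83572 u; Δm = 1.85859 u; E_B = 1731.3 MeV; E_B/A = 7.661 MeV
Ra-226 has the higher binding energy per nucleon, so it is the more tightly bound nucleus.

Ra-226; 7.66 MeV/nucleon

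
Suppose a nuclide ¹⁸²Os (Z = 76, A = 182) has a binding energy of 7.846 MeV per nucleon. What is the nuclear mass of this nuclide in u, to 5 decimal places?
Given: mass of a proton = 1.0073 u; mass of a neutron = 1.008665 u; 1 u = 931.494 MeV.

Total binding energy = 182 × 7.846 = 1427.972 MeV
Mass defect = 1427.972 MeV / (931.494 MeV/u) = 1.5329911 u
Constituent mass = 76(1.0073) + 106(1.008665) = 183.473290 u
Nuclear mass = 183.473290 − 1.5329911 = 181.9402989 u ≈ 181.94030 u (to 5 decimal places)

181.94030 u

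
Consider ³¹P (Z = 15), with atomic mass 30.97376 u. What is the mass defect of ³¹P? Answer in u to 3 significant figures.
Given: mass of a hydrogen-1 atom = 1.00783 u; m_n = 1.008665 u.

The nucleus contains 15 protons and 31 − 15 = 16 neutrons.
Σm = 15·m(¹H) + 16·m_n = 15.11745 + 16.138640 = 31.256090 u
The mass defect is 31.256090 − 30.97376 = 0.282330 u.

0.282 u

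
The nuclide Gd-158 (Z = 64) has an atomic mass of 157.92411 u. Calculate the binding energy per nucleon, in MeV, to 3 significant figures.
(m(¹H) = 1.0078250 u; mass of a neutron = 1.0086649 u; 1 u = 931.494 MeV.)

8.20 MeV/nucleon

Total constituent mass: 64 × 1.0078250 + 94 × 1.0086649 = 159.3153006 u
Δm = 159.3153006 − 157.92411 = 1.3911906 u
E_B = 1.3911906 × 931.494 = 1295.89 MeV
Dividing by A = 158 gives 8.202 MeV per nucleon.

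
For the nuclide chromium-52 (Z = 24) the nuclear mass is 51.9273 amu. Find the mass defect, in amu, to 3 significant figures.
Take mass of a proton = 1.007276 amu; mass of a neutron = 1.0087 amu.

0.491 amu

Σm = 24·m_p + 28·m_n = 24.174624 + 28.2436 = 52.418224 amu
Δm = 52.418224 − 51.9273 = 0.490924 amu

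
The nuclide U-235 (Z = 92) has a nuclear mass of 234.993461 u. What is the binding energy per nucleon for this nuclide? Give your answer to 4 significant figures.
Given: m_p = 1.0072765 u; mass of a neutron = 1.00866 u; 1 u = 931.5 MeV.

7.588 MeV/nucleon

Σm = 92·m_p + 143·m_n = 92.6694380 + 144.23838 = 236.9078180 u
Δm = 236.9078180 − 234.993461 = 1.9143570 u
Converting to energy: 1.9143570 u × 931.5 MeV/u = 1783.22 MeV
Dividing by A = 235 gives 7.588 MeV per nucleon.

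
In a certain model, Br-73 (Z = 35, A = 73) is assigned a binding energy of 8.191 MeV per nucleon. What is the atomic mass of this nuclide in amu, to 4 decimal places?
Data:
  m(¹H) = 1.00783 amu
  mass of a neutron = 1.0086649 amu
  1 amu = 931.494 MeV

72.9614 amu

Total binding energy = 73 × 8.191 = 597.943 MeV
Mass defect = 597.943 MeV / (931.494 MeV/amu) = 0.641918 amu
Constituent mass = 35(1.00783) + 38(1.0086649) = 73.6033162 amu
Atomic mass = 73.6033162 − 0.641918 = 72.9613982 amu ≈ 72.9614 amu (to 4 decimal places)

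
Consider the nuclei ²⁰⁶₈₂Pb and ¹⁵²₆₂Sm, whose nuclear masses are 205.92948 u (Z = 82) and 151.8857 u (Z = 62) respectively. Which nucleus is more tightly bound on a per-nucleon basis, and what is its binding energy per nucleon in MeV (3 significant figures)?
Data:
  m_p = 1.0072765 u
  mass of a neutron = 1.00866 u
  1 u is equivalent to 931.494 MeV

¹⁵²₆₂Sm; 8.24 MeV/nucleon

²⁰⁶₈₂Pb: Σm = 82(1.0072765) + 124(1.00866) = 207.6705130 u; Δm = 1.7410330 u; E_B = 1621.8 MeV; E_B/A = 7.873 MeV
¹⁵²₆₂Sm: Σm = 62(1.0072765) + 90(1.00866) = 153.2305430 u; Δm = 1.3448430 u; E_B = 1252.71 MeV; E_B/A = 8.242 MeV
¹⁵²₆₂Sm has the higher binding energy per nucleon, so it is the more tightly bound nucleus.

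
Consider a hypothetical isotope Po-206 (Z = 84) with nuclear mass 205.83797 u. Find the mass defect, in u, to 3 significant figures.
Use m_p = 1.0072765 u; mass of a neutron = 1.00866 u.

With 84 protons and 122 neutrons (A = 206):
Total constituent mass: 84 × 1.0072765 + 122 × 1.00866 = 207.6677460 u
The mass defect is 207.6677460 − 205.83797 = 1.8297760 u.

1.83 u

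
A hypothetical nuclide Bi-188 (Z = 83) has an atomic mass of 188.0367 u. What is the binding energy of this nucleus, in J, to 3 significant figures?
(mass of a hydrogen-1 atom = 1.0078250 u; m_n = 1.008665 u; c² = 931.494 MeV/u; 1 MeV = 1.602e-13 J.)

2.27e-10 J

The nucleus contains 83 protons and 188 − 83 = 105 neutrons.
Mass of separated nucleons = 83(1.0078250) + 105(1.008665) = 83.6494750 + 105.909825 = 189.5593000 u
Mass defect Δm = 189.5593000 − 188.0367 = 1.5226000 u
Converting to energy: 1.5226000 u × 931.494 MeV/u = 1418.29 MeV
In joules: 1418.29 MeV × 1.602e-13 J/MeV = 2.2721e-10 J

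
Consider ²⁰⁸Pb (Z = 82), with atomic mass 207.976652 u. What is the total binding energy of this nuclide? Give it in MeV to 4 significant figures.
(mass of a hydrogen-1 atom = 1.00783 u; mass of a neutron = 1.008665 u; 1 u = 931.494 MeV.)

1637 MeV

Z = 82, so N = A − Z = 208 − 82 = 126.
Σm = 82·m(¹H) + 126·m_n = 82.64206 + 127.091790 = 209.733850 u
Mass defect Δm = 209.733850 − 207.976652 = 1.757198 u
Binding energy = Δm·c² = 1.757198 × 931.494 MeV/u = 1636.82 MeV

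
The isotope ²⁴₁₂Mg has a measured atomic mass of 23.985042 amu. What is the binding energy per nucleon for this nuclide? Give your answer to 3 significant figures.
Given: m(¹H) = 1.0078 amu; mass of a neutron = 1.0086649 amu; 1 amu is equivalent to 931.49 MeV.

With 12 protons and 12 neutrons (A = 24):
Mass of separated nucleons = 12(1.0078) + 12(1.0086649) = 12.0936 + 12.1039788 = 24.1975788 amu
The mass defect is 24.1975788 − 23.985042 = 0.2125368 amu.
E_B = 0.2125368 × 931.49 = 197.976 MeV
Dividing by A = 24 gives 8.249 MeV per nucleon.

8.25 MeV/nucleon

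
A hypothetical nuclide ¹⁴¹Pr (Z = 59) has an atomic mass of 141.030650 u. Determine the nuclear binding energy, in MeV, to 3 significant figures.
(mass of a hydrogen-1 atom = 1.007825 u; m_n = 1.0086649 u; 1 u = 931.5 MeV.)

The nucleus contains 59 protons and 141 − 59 = 82 neutrons.
Total constituent mass: 59 × 1.007825 + 82 × 1.0086649 = 142.1721968 u
The mass defect is 142.1721968 − 141.030650 = 1.1415468 u.
E_B = 1.1415468 × 931.5 = 1063.35 MeV

1060 MeV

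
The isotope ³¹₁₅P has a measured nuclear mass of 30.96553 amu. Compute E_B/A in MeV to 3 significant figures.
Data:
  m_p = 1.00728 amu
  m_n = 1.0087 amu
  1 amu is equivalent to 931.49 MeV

Σm = 15·m_p + 16·m_n = 15.10920 + 16.1392 = 31.24840 amu
The mass defect is 31.24840 − 30.96553 = 0.28287 amu.
Binding energy = Δm·c² = 0.28287 × 931.49 MeV/amu = 263.491 MeV
BE/A = 263.491 MeV / 31 = 8.500 MeV/nucleon

8.50 MeV/nucleon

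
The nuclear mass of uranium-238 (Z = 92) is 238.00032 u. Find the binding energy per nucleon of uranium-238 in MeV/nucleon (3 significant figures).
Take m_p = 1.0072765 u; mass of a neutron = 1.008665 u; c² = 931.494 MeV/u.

7.57 MeV/nucleon

The nucleus contains 92 protons and 238 − 92 = 146 neutrons.
Σm = 92·m_p + 146·m_n = 92.6694380 + 147.265090 = 239.9345280 u
Δm = 239.9345280 − 238.00032 = 1.9342080 u
E_B = 1.9342080 × 931.494 = 1801.70 MeV
Dividing by A = 238 gives 7.570 MeV per nucleon.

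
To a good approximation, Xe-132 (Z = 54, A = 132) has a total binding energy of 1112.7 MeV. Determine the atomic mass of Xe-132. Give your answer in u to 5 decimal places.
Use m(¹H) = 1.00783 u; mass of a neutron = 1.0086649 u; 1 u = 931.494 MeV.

Mass defect = 1112.7 MeV / (931.494 MeV/u) = 1.1945327 u
Constituent mass = 54(1.00783) + 78(1.0086649) = 133.0986822 u
Atomic mass = 133.0986822 − 1.1945327 = 131.9041495 u ≈ 131.90415 u (to 5 decimal places)

131.90415 u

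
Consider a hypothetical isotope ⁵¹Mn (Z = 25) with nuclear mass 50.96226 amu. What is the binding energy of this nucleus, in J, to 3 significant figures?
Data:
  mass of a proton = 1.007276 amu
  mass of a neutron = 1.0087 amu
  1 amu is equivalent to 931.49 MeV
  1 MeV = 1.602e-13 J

6.65e-11 J

With 25 protons and 26 neutrons (A = 51):
Total constituent mass: 25 × 1.007276 + 26 × 1.0087 = 51.408100 amu
Δm = 51.408100 − 50.96226 = 0.445840 amu
Converting to energy: 0.445840 amu × 931.49 MeV/amu = 415.296 MeV
In joules: 415.296 MeV × 1.602e-13 J/MeV = 6.6530e-11 J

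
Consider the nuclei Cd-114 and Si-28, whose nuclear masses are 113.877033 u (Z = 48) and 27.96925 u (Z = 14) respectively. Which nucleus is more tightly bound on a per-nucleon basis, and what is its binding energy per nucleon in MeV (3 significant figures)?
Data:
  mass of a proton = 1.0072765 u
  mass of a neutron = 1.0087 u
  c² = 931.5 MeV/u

Cd-114: Σm = 48(1.0072765) + 66(1.0087) = 114.9234720 u; Δm = 1.0464390 u; E_B = 974.76 MeV; E_B/A = 8.551 MeV
Si-28: Σm = 14(1.0072765) + 14(1.0087) = 28.2236710 u; Δm = 0.2544210 u; E_B = 236.99 MeV; E_B/A = 8.464 MeV
Cd-114 has the higher binding energy per nucleon, so it is the more tightly bound nucleus.

Cd-114; 8.55 MeV/nucleon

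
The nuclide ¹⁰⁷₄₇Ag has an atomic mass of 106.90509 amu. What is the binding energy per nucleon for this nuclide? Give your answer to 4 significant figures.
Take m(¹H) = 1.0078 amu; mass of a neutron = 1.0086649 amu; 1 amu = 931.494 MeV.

Mass of separated nucleons = 47(1.0078) + 60(1.0086649) = 47.3666 + 60.5198940 = 107.8864940 amu
Mass defect Δm = 107.8864940 − 106.90509 = 0.9814040 amu
Binding energy = Δm·c² = 0.9814040 × 931.494 MeV/amu = 914.172 MeV
BE/A = 914.172 MeV / 107 = 8.544 MeV/nucleon

8.544 MeV/nucleon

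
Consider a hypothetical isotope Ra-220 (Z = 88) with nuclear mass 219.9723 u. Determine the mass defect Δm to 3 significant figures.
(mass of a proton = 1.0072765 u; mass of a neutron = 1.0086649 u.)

1.81 u

Total constituent mass: 88 × 1.0072765 + 132 × 1.0086649 = 221.7840988 u
Δm = 221.7840988 − 219.9723 = 1.8117988 u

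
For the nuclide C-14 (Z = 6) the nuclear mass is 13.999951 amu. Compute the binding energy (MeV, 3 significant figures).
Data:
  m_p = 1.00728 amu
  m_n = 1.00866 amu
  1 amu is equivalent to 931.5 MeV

105 MeV

Σm = 6·m_p + 8·m_n = 6.04368 + 8.06928 = 14.11296 amu
The mass defect is 14.11296 − 13.999951 = 0.113009 amu.
Binding energy = Δm·c² = 0.113009 × 931.5 MeV/amu = 105.268 MeV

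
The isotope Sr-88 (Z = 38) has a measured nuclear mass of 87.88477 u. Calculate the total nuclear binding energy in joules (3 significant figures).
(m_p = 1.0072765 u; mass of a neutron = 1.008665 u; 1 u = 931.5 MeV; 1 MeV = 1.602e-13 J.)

The nucleus contains 38 protons and 88 − 38 = 50 neutrons.
Mass of separated nucleons = 38(1.0072765) + 50(1.008665) = 38.2765070 + 50.433250 = 88.7097570 u
The mass defect is 88.7097570 − 87.88477 = 0.8249870 u.
Converting to energy: 0.8249870 u × 931.5 MeV/u = 768.475 MeV
In joules: 768.475 MeV × 1.602e-13 J/MeV = 1.2311e-10 J

1.23e-10 J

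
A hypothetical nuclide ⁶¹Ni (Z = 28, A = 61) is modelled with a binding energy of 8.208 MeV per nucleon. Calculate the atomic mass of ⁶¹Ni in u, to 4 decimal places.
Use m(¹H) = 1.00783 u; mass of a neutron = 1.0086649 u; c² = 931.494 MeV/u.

60.9677 u

Total binding energy = 61 × 8.208 = 500.688 MeV
Mass defect = 500.688 MeV / (931.494 MeV/u) = 0.537511 u
Constituent mass = 28(1.00783) + 33(1.0086649) = 61.5051817 u
Atomic mass = 61.5051817 − 0.537511 = 60.9676707 u ≈ 60.9677 u (to 4 decimal places)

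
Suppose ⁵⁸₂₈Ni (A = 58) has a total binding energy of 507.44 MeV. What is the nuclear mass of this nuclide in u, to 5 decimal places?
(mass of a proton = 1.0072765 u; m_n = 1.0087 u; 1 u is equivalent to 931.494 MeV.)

Mass defect = 507.44 MeV / (931.494 MeV/u) = 0.5447593 u
Constituent mass = 28(1.0072765) + 30(1.0087) = 58.4647420 u
Nuclear mass = 58.4647420 − 0.5447593 = 57.9199827 u ≈ 57.91998 u (to 5 decimal places)

57.91998 u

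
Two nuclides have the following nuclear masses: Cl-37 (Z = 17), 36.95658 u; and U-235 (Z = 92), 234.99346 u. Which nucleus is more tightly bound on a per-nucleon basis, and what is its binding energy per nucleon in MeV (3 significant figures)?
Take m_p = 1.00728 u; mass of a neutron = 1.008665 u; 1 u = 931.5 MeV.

Cl-37; 8.57 MeV/nucleon

Cl-37: Σm = 17(1.00728) + 20(1.008665) = 37.297060 u; Δm = 0.340480 u; E_B = 317.16 MeV; E_B/A = 8.572 MeV
U-235: Σm = 92(1.00728) + 143(1.008665) = 236.908855 u; Δm = 1.915395 u; E_B = 1784.2 MeV; E_B/A = 7.592 MeV
Cl-37 has the higher binding energy per nucleon, so it is the more tightly bound nucleus.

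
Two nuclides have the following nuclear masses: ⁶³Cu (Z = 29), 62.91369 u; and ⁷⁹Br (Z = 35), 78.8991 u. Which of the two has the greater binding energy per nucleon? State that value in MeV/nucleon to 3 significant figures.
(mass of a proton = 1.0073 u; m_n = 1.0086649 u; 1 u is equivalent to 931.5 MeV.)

⁶³Cu: Σm = 29(1.0073) + 34(1.0086649) = 63.5063066 u; Δm = 0.5926166 u; E_B = 552.02 MeV; E_B/A = 8.762 MeV
⁷⁹Br: Σm = 35(1.0073) + 44(1.0086649) = 79.6367556 u; Δm = 0.7376556 u; E_B = 687.13 MeV; E_B/A = 8.698 MeV
⁶³Cu has the higher binding energy per nucleon, so it is the more tightly bound nucleus.

⁶³Cu; 8.76 MeV/nucleon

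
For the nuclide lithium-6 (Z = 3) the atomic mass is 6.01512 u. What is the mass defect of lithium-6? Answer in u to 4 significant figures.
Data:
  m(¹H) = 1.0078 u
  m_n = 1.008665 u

Z = 3, so N = A − Z = 6 − 3 = 3.
Total constituent mass: 3 × 1.0078 + 3 × 1.008665 = 6.049395 u
Mass defect Δm = 6.049395 − 6.01512 = 0.034275 u

0.03428 u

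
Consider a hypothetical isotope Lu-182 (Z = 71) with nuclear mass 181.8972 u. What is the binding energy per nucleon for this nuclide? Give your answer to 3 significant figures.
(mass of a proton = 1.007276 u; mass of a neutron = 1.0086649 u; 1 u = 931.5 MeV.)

8.09 MeV/nucleon

Z = 71, so N = A − Z = 182 − 71 = 111.
Mass of separated nucleons = 71(1.007276) + 111(1.0086649) = 71.516596 + 111.9618039 = 183.4783999 u
Δm = 183.4783999 − 181.8972 = 1.5811999 u
Binding energy = Δm·c² = 1.5811999 × 931.5 MeV/u = 1472.89 MeV
Dividing by A = 182 gives 8.093 MeV per nucleon.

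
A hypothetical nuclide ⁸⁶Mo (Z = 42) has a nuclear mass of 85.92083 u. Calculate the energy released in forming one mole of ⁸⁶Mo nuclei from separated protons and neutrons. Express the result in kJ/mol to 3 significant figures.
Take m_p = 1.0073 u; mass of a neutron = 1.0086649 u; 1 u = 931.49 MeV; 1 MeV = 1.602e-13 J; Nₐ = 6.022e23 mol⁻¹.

6.89e+10 kJ/mol

Σm = 42·m_p + 44·m_n = 42.3066 + 44.3812556 = 86.6878556 u
Mass defect Δm = 86.6878556 − 85.92083 = 0.7670256 u
Converting to energy: 0.7670256 u × 931.49 MeV/u = 714.477 MeV
Per nucleus in joules: 714.477 MeV × 1.602e-13 J/MeV = 1.1446e-10 J
Per mole: 1.1446e-10 J × 6.022e23 mol⁻¹ = 6.8928e+13 J/mol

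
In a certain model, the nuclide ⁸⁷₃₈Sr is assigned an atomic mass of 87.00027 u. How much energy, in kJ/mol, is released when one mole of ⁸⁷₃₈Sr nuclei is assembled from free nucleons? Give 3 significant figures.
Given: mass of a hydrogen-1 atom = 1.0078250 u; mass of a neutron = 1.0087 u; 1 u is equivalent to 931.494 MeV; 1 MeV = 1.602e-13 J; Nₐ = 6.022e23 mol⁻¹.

The nucleus contains 38 protons and 87 − 38 = 49 neutrons.
Total constituent mass: 38 × 1.0078250 + 49 × 1.0087 = 87.7236500 u
The mass defect is 87.7236500 − 87.00027 = 0.7233800 u.
E_B = 0.7233800 × 931.494 = 673.824 MeV
Per nucleus in joules: 673.824 MeV × 1.602e-13 J/MeV = 1.0795e-10 J
Per mole: 1.0795e-10 J × 6.022e23 mol⁻¹ = 6.5007e+13 J/mol

6.50e+10 kJ/mol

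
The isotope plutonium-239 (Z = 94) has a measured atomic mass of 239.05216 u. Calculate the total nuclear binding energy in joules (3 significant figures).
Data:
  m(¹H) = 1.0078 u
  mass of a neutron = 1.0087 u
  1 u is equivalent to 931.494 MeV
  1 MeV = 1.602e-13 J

2.90e-10 J

The nucleus contains 94 protons and 239 − 94 = 145 neutrons.
Σm = 94·m(¹H) + 145·m_n = 94.7332 + 146.2615 = 240.9947 u
Δm = 240.9947 − 239.05216 = 1.94254 u
Binding energy = Δm·c² = 1.94254 × 931.494 MeV/u = 1809.46 MeV
In joules: 1809.46 MeV × 1.602e-13 J/MeV = 2.8988e-10 J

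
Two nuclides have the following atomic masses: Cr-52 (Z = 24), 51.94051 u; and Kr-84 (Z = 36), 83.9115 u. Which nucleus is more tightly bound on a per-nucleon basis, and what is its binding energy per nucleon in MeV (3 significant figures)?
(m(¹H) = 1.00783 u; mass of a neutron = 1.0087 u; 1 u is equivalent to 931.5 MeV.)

Cr-52: Σm = 24(1.00783) + 28(1.0087) = 52.43152 u; Δm = 0.49101 u; E_B = 457.38 MeV; E_B/A = 8.796 MeV
Kr-84: Σm = 36(1.00783) + 48(1.0087) = 84.69948 u; Δm = 0.78798 u; E_B = 734.00 MeV; E_B/A = 8.738 MeV
Cr-52 has the higher binding energy per nucleon, so it is the more tightly bound nucleus.

Cr-52; 8.80 MeV/nucleon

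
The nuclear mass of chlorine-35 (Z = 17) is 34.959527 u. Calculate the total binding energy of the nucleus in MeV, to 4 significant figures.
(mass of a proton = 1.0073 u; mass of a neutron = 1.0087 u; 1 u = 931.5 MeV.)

299.2 MeV

Total constituent mass: 17 × 1.0073 + 18 × 1.0087 = 35.2807 u
Δm = 35.2807 − 34.959527 = 0.321173 u
Converting to energy: 0.321173 u × 931.5 MeV/u = 299.173 MeV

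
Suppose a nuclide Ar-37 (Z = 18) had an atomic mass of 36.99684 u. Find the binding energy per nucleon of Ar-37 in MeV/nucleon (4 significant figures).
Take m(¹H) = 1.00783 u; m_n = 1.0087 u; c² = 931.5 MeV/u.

7.789 MeV/nucleon

With 18 protons and 19 neutrons (A = 37):
Σm = 18·m(¹H) + 19·m_n = 18.14094 + 19.1653 = 37.30624 u
Δm = 37.30624 − 36.99684 = 0.30940 u
E_B = 0.30940 × 931.5 = 288.206 MeV
Per nucleon: 288.206 / 37 = 7.789 MeV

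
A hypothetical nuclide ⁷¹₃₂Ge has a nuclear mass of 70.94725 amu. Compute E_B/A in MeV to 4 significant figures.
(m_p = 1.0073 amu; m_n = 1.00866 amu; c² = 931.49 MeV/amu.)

8.188 MeV/nucleon

With 32 protons and 39 neutrons (A = 71):
Σm = 32·m_p + 39·m_n = 32.2336 + 39.33774 = 71.57134 amu
Δm = 71.57134 − 70.94725 = 0.62409 amu
Binding energy = Δm·c² = 0.62409 × 931.49 MeV/amu = 581.334 MeV
Dividing by A = 71 gives 8.188 MeV per nucleon.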